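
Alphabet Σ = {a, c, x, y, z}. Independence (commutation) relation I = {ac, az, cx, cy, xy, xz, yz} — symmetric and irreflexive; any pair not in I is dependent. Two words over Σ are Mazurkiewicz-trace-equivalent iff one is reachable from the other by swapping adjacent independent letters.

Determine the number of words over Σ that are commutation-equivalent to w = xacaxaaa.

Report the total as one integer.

8

piece 0:x — minimal
piece 1:a rests on {0:x}
piece 2:c — minimal
piece 3:a rests on {1:a}
piece 4:x rests on {3:a}
piece 5:a rests on {4:x}
piece 6:a rests on {5:a}
piece 7:a rests on {6:a}
minimal pieces: {0:x, 2:c}
ways to finish when only these pieces remain (= sum over removing one remaining piece with nothing left below it):
  1 left: {2}→1  {7}→1
  2 left: {2,7}→2  {6,7}→1
  3 left: {2,6,7}→3  {5,6,7}→1
  4 left: {2,5,6,7}→4  {4,5,6,7}→1
  5 left: {2,4,5,6,7}→5  {3,4,5,6,7}→1
  6 left: {1,3,4,5,6,7}→1  {2,3,4,5,6,7}→6
  placing 0:x first → 7 extensions
  placing 2:c first → 1 extensions
total linear extensions = 8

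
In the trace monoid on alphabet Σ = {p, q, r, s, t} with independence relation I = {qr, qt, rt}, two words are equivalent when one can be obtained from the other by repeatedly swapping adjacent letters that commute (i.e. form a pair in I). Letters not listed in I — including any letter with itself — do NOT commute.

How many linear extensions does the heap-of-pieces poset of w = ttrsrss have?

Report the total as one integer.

0(t) covers ∅
1(t) covers 0:t
2(r) covers ∅
3(s) covers 1:t, 2:r
4(r) covers 3:s
5(s) covers 4:r
6(s) covers 5:s
floor of heap: 0:t, 2:r
completions by unplaced set U, small U first (add the entries for U minus each lowest piece of U):
  |U|=1: {6}:1
  |U|=2: {5,6}:1
  |U|=3: {4,5,6}:1
  |U|=4: {3,4,5,6}:1
  |U|=5: {1,3,4,5,6}:1  {2,3,4,5,6}:1
  start at 0(t): 2
  start at 2(r): 1
sum over floor = 3

3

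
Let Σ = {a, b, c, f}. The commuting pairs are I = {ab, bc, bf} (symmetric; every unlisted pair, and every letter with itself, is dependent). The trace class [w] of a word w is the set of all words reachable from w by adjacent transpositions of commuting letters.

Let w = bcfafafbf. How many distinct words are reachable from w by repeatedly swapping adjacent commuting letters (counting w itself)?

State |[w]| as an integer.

36

#0=b has no predecessor
#1=c has no predecessor
#2=f depends on [1:c]
#3=a depends on [2:f]
#4=f depends on [3:a]
#5=a depends on [4:f]
#6=f depends on [5:a]
#7=b depends on [0:b]
#8=f depends on [6:f]
sources: [0:b, 1:c]
N(rest) = Σ N(rest − s) over sources s of rest; N(one piece) = 1:
  size 1 → [7]=1  [8]=1
  size 2 → [0,7]=1  [6,8]=1  [7,8]=2
  size 3 → [0,7,8]=3  [5,6,8]=1  [6,7,8]=3
  size 4 → [0,6,7,8]=6  [4,5,6,8]=1  [5,6,7,8]=4
  size 5 → [0,5,6,7,8]=10  [3,4,5,6,8]=1  [4,5,6,7,8]=5
  size 6 → [0,4,5,6,7,8]=15  [2,3,4,5,6,8]=1  [3,4,5,6,7,8]=6
  size 7 → [0,3,4,5,6,7,8]=21  [1,2,3,4,5,6,8]=1  [2,3,4,5,6,7,8]=7
  first=0(b) contributes 8
  first=1(c) contributes 28
|[w]| = 36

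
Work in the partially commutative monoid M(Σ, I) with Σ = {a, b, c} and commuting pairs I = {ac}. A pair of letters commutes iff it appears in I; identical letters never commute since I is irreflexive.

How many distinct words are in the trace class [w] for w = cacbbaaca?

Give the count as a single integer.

#0=c has no predecessor
#1=a has no predecessor
#2=c depends on [0:c]
#3=b depends on [1:a, 2:c]
#4=b depends on [3:b]
#5=a depends on [4:b]
#6=a depends on [5:a]
#7=c depends on [4:b]
#8=a depends on [6:a]
sources: [0:c, 1:a]
N(rest) = Σ N(rest − s) over sources s of rest; N(one piece) = 1:
  size 1 → [7]=1  [8]=1
  size 2 → [6,8]=1  [7,8]=2
  size 3 → [5,6,8]=1  [6,7,8]=3
  size 4 → [5,6,7,8]=4
  size 5 → [4,5,6,7,8]=4
  size 6 → [3,4,5,6,7,8]=4
  size 7 → [1,3,4,5,6,7,8]=4  [2,3,4,5,6,7,8]=4
  first=0(c) contributes 8
  first=1(a) contributes 4
|[w]| = 12

12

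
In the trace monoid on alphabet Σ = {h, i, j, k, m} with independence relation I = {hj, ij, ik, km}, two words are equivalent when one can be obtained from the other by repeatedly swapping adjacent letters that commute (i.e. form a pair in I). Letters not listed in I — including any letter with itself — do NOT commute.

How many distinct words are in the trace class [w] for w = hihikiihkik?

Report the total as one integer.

12

0(h) covers ∅
1(i) covers 0:h
2(h) covers 1:i
3(i) covers 2:h
4(k) covers 2:h
5(i) covers 3:i
6(i) covers 5:i
7(h) covers 4:k, 6:i
8(k) covers 7:h
9(i) covers 7:h
10(k) covers 8:k
floor of heap: 0:h
completions by unplaced set U, small U first (add the entries for U minus each lowest piece of U):
  |U|=1: {9}:1  {10}:1
  |U|=2: {8,10}:1  {9,10}:2
  |U|=3: {8,9,10}:3
  |U|=4: {7,8,9,10}:3
  |U|=5: {4,7,8,9,10}:3  {6,7,8,9,10}:3
  |U|=6: {4,6,7,8,9,10}:6  {5,6,7,8,9,10}:3
  |U|=7: {3,5,6,7,8,9,10}:3  {4,5,6,7,8,9,10}:9
  |U|=8: {3,4,5,6,7,8,9,10}:12
  |U|=9: {2,3,4,5,6,7,8,9,10}:12
  start at 0(h): 12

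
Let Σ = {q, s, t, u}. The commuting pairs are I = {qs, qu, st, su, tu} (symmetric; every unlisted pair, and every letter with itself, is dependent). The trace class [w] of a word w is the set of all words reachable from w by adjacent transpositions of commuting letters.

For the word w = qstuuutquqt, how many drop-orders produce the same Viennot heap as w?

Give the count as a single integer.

2310

drop 0:q onto floor
drop 1:s onto floor
drop 2:t onto {0:q}
drop 3:u onto floor
drop 4:u onto {3:u}
drop 5:u onto {4:u}
drop 6:t onto {2:t}
drop 7:q onto {6:t}
drop 8:u onto {5:u}
drop 9:q onto {7:q}
drop 10:t onto {9:q}
ground layer = {0:q, 1:s, 3:u}
drop-orders for the pieces not yet dropped (sum over which currently-grounded one goes next):
  1 to go: {1} 1  {8} 1  {10} 1
  2 to go: {1,8} 2  {1,10} 2  {5,8} 1  {8,10} 2  {9,10} 1
  3 to go: {1,5,8} 3  {1,8,10} 6  {1,9,10} 3  {4,5,8} 1  {5,8,10} 3  {7,9,10} 1  {8,9,10} 3
  4 to go: {1,4,5,8} 4  {1,5,8,10} 12  {1,7,9,10} 4  {1,8,9,10} 12  {3,4,5,8} 1  {4,5,8,10} 4  {5,8,9,10} 6  {6,7,9,10} 1  {7,8,9,10} 4
  5 to go: {1,3,4,5,8} 5  {1,4,5,8,10} 20  {1,5,8,9,10} 30  {1,6,7,9,10} 5  {1,7,8,9,10} 20  {2,6,7,9,10} 1  {3,4,5,8,10} 5  {4,5,8,9,10} 10  {5,7,8,9,10} 10  {6,7,8,9,10} 5
  6 to go: {0,2,6,7,9,10} 1  {1,2,6,7,9,10} 6  {1,3,4,5,8,10} 30  {1,4,5,8,9,10} 60  {1,5,7,8,9,10} 60  {1,6,7,8,9,10} 30  {2,6,7,8,9,10} 6  {3,4,5,8,9,10} 15  {4,5,7,8,9,10} 20  {5,6,7,8,9,10} 15
  7 to go: {0,1,2,6,7,9,10} 7  {0,2,6,7,8,9,10} 7  {1,2,6,7,8,9,10} 42  {1,3,4,5,8,9,10} 105  {1,4,5,7,8,9,10} 140  {1,5,6,7,8,9,10} 105  {2,5,6,7,8,9,10} 21  {3,4,5,7,8,9,10} 35  {4,5,6,7,8,9,10} 35
  8 to go: {0,1,2,6,7,8,9,10} 56  {0,2,5,6,7,8,9,10} 28  {1,2,5,6,7,8,9,10} 168  {1,3,4,5,7,8,9,10} 280  {1,4,5,6,7,8,9,10} 280  {2,4,5,6,7,8,9,10} 56  {3,4,5,6,7,8,9,10} 70
  9 to go: {0,1,2,5,6,7,8,9,10} 252  {0,2,4,5,6,7,8,9,10} 84  {1,2,4,5,6,7,8,9,10} 504  {1,3,4,5,6,7,8,9,10} 630  {2,3,4,5,6,7,8,9,10} 126
  if 0:q drops first: 1260 orders
  if 1:s drops first: 210 orders
  if 3:u drops first: 840 orders
heap linearizations: 2310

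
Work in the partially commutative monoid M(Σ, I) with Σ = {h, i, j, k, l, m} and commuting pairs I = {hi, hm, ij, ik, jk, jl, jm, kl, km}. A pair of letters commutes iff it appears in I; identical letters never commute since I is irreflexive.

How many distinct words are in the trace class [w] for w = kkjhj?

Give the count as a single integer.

3

piece 0:k — minimal
piece 1:k rests on {0:k}
piece 2:j — minimal
piece 3:h rests on {1:k, 2:j}
piece 4:j rests on {3:h}
minimal pieces: {0:k, 2:j}
ways to finish when only these pieces remain (= sum over removing one remaining piece with nothing left below it):
  1 left: {4}→1
  2 left: {3,4}→1
  3 left: {1,3,4}→1  {2,3,4}→1
  placing 0:k first → 2 extensions
  placing 2:j first → 1 extensions
total linear extensions = 3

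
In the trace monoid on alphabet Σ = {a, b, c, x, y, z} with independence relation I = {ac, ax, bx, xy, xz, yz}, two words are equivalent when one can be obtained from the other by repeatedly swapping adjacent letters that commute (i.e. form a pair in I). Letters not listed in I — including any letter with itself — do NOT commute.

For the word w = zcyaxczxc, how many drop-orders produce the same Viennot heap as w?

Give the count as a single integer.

drop 0:z onto floor
drop 1:c onto {0:z}
drop 2:y onto {1:c}
drop 3:a onto {2:y}
drop 4:x onto {1:c}
drop 5:c onto {2:y, 4:x}
drop 6:z onto {3:a, 5:c}
drop 7:x onto {5:c}
drop 8:c onto {6:z, 7:x}
ground layer = {0:z}
drop-orders for the pieces not yet dropped (sum over which currently-grounded one goes next):
  1 to go: {8} 1
  2 to go: {6,8} 1  {7,8} 1
  3 to go: {3,6,8} 1  {6,7,8} 2
  4 to go: {3,6,7,8} 3  {5,6,7,8} 2
  5 to go: {3,5,6,7,8} 5  {4,5,6,7,8} 2
  6 to go: {2,3,5,6,7,8} 5  {3,4,5,6,7,8} 7
  7 to go: {2,3,4,5,6,7,8} 12
  if 0:z drops first: 12 orders

12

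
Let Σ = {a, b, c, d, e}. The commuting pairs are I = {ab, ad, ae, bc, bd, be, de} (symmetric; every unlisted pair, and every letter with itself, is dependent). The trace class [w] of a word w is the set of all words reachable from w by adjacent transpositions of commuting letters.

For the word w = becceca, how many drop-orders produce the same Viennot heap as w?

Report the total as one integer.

drop 0:b onto floor
drop 1:e onto floor
drop 2:c onto {1:e}
drop 3:c onto {2:c}
drop 4:e onto {3:c}
drop 5:c onto {4:e}
drop 6:a onto {5:c}
ground layer = {0:b, 1:e}
drop-orders for the pieces not yet dropped (sum over which currently-grounded one goes next):
  1 to go: {0} 1  {6} 1
  2 to go: {0,6} 2  {5,6} 1
  3 to go: {0,5,6} 3  {4,5,6} 1
  4 to go: {0,4,5,6} 4  {3,4,5,6} 1
  5 to go: {0,3,4,5,6} 5  {2,3,4,5,6} 1
  if 0:b drops first: 1 orders
  if 1:e drops first: 6 orders
heap linearizations: 7

7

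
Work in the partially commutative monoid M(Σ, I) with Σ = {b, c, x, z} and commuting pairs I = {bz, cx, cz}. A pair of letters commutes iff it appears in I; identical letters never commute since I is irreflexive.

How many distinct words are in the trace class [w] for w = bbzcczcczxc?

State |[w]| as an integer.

#0=b has no predecessor
#1=b depends on [0:b]
#2=z has no predecessor
#3=c depends on [1:b]
#4=c depends on [3:c]
#5=z depends on [2:z]
#6=c depends on [4:c]
#7=c depends on [6:c]
#8=z depends on [5:z]
#9=x depends on [1:b, 8:z]
#10=c depends on [7:c]
sources: [0:b, 2:z]
N(rest) = Σ N(rest − s) over sources s of rest; N(one piece) = 1:
  size 1 → [9]=1  [10]=1
  size 2 → [7,10]=1  [8,9]=1  [9,10]=2
  size 3 → [5,8,9]=1  [6,7,10]=1  [7,9,10]=3  [8,9,10]=3
  size 4 → [2,5,8,9]=1  [4,6,7,10]=1  [5,8,9,10]=4  [6,7,9,10]=4  [7,8,9,10]=6
  size 5 → [2,5,8,9,10]=5  [3,4,6,7,10]=1  [4,6,7,9,10]=5  [5,7,8,9,10]=10  [6,7,8,9,10]=10
  size 6 → [2,5,7,8,9,10]=15  [3,4,6,7,9,10]=6  [4,6,7,8,9,10]=15  [5,6,7,8,9,10]=20
  size 7 → [1,3,4,6,7,9,10]=6  [2,5,6,7,8,9,10]=35  [3,4,6,7,8,9,10]=21  [4,5,6,7,8,9,10]=35
  size 8 → [0,1,3,4,6,7,9,10]=6  [1,3,4,6,7,8,9,10]=27  [2,4,5,6,7,8,9,10]=70  [3,4,5,6,7,8,9,10]=56
  size 9 → [0,1,3,4,6,7,8,9,10]=33  [1,3,4,5,6,7,8,9,10]=83  [2,3,4,5,6,7,8,9,10]=126
  first=0(b) contributes 209
  first=2(z) contributes 116
|[w]| = 325

325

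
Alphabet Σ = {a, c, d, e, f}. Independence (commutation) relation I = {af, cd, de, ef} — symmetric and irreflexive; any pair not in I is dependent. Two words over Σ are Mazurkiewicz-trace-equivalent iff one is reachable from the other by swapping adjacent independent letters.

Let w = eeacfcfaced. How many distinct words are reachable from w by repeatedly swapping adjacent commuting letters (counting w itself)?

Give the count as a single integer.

piece 0:e — minimal
piece 1:e rests on {0:e}
piece 2:a rests on {1:e}
piece 3:c rests on {2:a}
piece 4:f rests on {3:c}
piece 5:c rests on {4:f}
piece 6:f rests on {5:c}
piece 7:a rests on {5:c}
piece 8:c rests on {6:f, 7:a}
piece 9:e rests on {8:c}
piece 10:d rests on {6:f, 7:a}
minimal pieces: {0:e}
ways to finish when only these pieces remain (= sum over removing one remaining piece with nothing left below it):
  1 left: {9}→1  {10}→1
  2 left: {8,9}→1  {9,10}→2
  3 left: {8,9,10}→3
  4 left: {6,8,9,10}→3  {7,8,9,10}→3
  5 left: {6,7,8,9,10}→6
  6 left: {5,6,7,8,9,10}→6
  7 left: {4,5,6,7,8,9,10}→6
  8 left: {3,4,5,6,7,8,9,10}→6
  9 left: {2,3,4,5,6,7,8,9,10}→6
  placing 0:e first → 6 extensions

6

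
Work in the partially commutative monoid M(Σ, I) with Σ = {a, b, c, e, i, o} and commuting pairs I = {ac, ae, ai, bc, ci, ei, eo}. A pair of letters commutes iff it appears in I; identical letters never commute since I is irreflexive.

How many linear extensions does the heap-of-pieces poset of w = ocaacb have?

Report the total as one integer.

10

drop 0:o onto floor
drop 1:c onto {0:o}
drop 2:a onto {0:o}
drop 3:a onto {2:a}
drop 4:c onto {1:c}
drop 5:b onto {3:a}
ground layer = {0:o}
drop-orders for the pieces not yet dropped (sum over which currently-grounded one goes next):
  1 to go: {4} 1  {5} 1
  2 to go: {1,4} 1  {3,5} 1  {4,5} 2
  3 to go: {1,4,5} 3  {2,3,5} 1  {3,4,5} 3
  4 to go: {1,3,4,5} 6  {2,3,4,5} 4
  if 0:o drops first: 10 orders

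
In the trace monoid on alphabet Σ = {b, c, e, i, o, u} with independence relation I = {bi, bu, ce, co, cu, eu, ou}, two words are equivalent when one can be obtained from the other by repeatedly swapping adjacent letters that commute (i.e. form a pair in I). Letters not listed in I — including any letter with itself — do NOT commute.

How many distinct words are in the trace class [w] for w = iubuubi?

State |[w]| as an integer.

21

piece 0:i — minimal
piece 1:u rests on {0:i}
piece 2:b — minimal
piece 3:u rests on {1:u}
piece 4:u rests on {3:u}
piece 5:b rests on {2:b}
piece 6:i rests on {4:u}
minimal pieces: {0:i, 2:b}
ways to finish when only these pieces remain (= sum over removing one remaining piece with nothing left below it):
  1 left: {5}→1  {6}→1
  2 left: {2,5}→1  {4,6}→1  {5,6}→2
  3 left: {2,5,6}→3  {3,4,6}→1  {4,5,6}→3
  4 left: {1,3,4,6}→1  {2,4,5,6}→6  {3,4,5,6}→4
  5 left: {0,1,3,4,6}→1  {1,3,4,5,6}→5  {2,3,4,5,6}→10
  placing 0:i first → 15 extensions
  placing 2:b first → 6 extensions
total linear extensions = 21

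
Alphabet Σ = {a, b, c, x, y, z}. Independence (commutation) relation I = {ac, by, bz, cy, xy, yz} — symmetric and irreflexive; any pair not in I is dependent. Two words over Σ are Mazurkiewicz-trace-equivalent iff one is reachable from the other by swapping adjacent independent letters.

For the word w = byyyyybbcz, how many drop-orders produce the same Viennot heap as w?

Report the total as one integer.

#0=b has no predecessor
#1=y has no predecessor
#2=y depends on [1:y]
#3=y depends on [2:y]
#4=y depends on [3:y]
#5=y depends on [4:y]
#6=b depends on [0:b]
#7=b depends on [6:b]
#8=c depends on [7:b]
#9=z depends on [8:c]
sources: [0:b, 1:y]
N(rest) = Σ N(rest − s) over sources s of rest; N(one piece) = 1:
  size 1 → [5]=1  [9]=1
  size 2 → [4,5]=1  [5,9]=2  [8,9]=1
  size 3 → [3,4,5]=1  [4,5,9]=3  [5,8,9]=3  [7,8,9]=1
  size 4 → [2,3,4,5]=1  [3,4,5,9]=4  [4,5,8,9]=6  [5,7,8,9]=4  [6,7,8,9]=1
  size 5 → [0,6,7,8,9]=1  [1,2,3,4,5]=1  [2,3,4,5,9]=5  [3,4,5,8,9]=10  [4,5,7,8,9]=10  [5,6,7,8,9]=5
  size 6 → [0,5,6,7,8,9]=6  [1,2,3,4,5,9]=6  [2,3,4,5,8,9]=15  [3,4,5,7,8,9]=20  [4,5,6,7,8,9]=15
  size 7 → [0,4,5,6,7,8,9]=21  [1,2,3,4,5,8,9]=21  [2,3,4,5,7,8,9]=35  [3,4,5,6,7,8,9]=35
  size 8 → [0,3,4,5,6,7,8,9]=56  [1,2,3,4,5,7,8,9]=56  [2,3,4,5,6,7,8,9]=70
  first=0(b) contributes 126
  first=1(y) contributes 126
|[w]| = 252

252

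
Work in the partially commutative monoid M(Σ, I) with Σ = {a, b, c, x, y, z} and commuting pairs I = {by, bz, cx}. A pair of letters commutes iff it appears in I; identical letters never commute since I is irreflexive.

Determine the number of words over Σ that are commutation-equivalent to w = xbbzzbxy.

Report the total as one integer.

10

#0=x has no predecessor
#1=b depends on [0:x]
#2=b depends on [1:b]
#3=z depends on [0:x]
#4=z depends on [3:z]
#5=b depends on [2:b]
#6=x depends on [4:z, 5:b]
#7=y depends on [6:x]
sources: [0:x]
N(rest) = Σ N(rest − s) over sources s of rest; N(one piece) = 1:
  size 1 → [7]=1
  size 2 → [6,7]=1
  size 3 → [4,6,7]=1  [5,6,7]=1
  size 4 → [2,5,6,7]=1  [3,4,6,7]=1  [4,5,6,7]=2
  size 5 → [1,2,5,6,7]=1  [2,4,5,6,7]=3  [3,4,5,6,7]=3
  size 6 → [1,2,4,5,6,7]=4  [2,3,4,5,6,7]=6
  first=0(x) contributes 10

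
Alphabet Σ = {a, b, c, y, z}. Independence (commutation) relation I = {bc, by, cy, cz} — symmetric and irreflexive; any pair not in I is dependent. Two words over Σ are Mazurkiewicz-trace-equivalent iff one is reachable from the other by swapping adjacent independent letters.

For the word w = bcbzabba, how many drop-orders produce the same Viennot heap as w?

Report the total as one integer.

piece 0:b — minimal
piece 1:c — minimal
piece 2:b rests on {0:b}
piece 3:z rests on {2:b}
piece 4:a rests on {1:c, 3:z}
piece 5:b rests on {4:a}
piece 6:b rests on {5:b}
piece 7:a rests on {6:b}
minimal pieces: {0:b, 1:c}
ways to finish when only these pieces remain (= sum over removing one remaining piece with nothing left below it):
  1 left: {7}→1
  2 left: {6,7}→1
  3 left: {5,6,7}→1
  4 left: {4,5,6,7}→1
  5 left: {1,4,5,6,7}→1  {3,4,5,6,7}→1
  6 left: {1,3,4,5,6,7}→2  {2,3,4,5,6,7}→1
  placing 0:b first → 3 extensions
  placing 1:c first → 1 extensions
total linear extensions = 4

4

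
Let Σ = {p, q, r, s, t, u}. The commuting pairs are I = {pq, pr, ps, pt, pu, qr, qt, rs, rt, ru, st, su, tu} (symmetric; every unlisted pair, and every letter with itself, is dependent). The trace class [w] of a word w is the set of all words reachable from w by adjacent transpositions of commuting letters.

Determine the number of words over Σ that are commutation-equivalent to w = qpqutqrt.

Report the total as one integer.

840

piece 0:q — minimal
piece 1:p — minimal
piece 2:q rests on {0:q}
piece 3:u rests on {2:q}
piece 4:t — minimal
piece 5:q rests on {3:u}
piece 6:r — minimal
piece 7:t rests on {4:t}
minimal pieces: {0:q, 1:p, 4:t, 6:r}
ways to finish when only these pieces remain (= sum over removing one remaining piece with nothing left below it):
  1 left: {1}→1  {5}→1  {6}→1  {7}→1
  2 left: {1,5}→2  {1,6}→2  {1,7}→2  {3,5}→1  {4,7}→1  {5,6}→2  {5,7}→2  {6,7}→2
  3 left: {1,3,5}→3  {1,4,7}→3  {1,5,6}→6  {1,5,7}→6  {1,6,7}→6  {2,3,5}→1  {3,5,6}→3  {3,5,7}→3  {4,5,7}→3  {4,6,7}→3  {5,6,7}→6
  4 left: {0,2,3,5}→1  {1,2,3,5}→4  {1,3,5,6}→12  {1,3,5,7}→12  {1,4,5,7}→12  {1,4,6,7}→12  {1,5,6,7}→24  {2,3,5,6}→4  {2,3,5,7}→4  {3,4,5,7}→6  {3,5,6,7}→12  {4,5,6,7}→12
  5 left: {0,1,2,3,5}→5  {0,2,3,5,6}→5  {0,2,3,5,7}→5  {1,2,3,5,6}→20  {1,2,3,5,7}→20  {1,3,4,5,7}→30  {1,3,5,6,7}→60  {1,4,5,6,7}→60  {2,3,4,5,7}→10  {2,3,5,6,7}→20  {3,4,5,6,7}→30
  6 left: {0,1,2,3,5,6}→30  {0,1,2,3,5,7}→30  {0,2,3,4,5,7}→15  {0,2,3,5,6,7}→30  {1,2,3,4,5,7}→60  {1,2,3,5,6,7}→120  {1,3,4,5,6,7}→180  {2,3,4,5,6,7}→60
  placing 0:q first → 420 extensions
  placing 1:p first → 105 extensions
  placing 4:t first → 210 extensions
  placing 6:r first → 105 extensions
total linear extensions = 840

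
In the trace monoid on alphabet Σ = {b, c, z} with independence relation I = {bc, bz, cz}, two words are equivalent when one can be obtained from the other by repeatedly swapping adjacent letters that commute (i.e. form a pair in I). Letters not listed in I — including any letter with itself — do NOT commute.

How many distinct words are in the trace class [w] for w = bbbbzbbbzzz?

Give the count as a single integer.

drop 0:b onto floor
drop 1:b onto {0:b}
drop 2:b onto {1:b}
drop 3:b onto {2:b}
drop 4:z onto floor
drop 5:b onto {3:b}
drop 6:b onto {5:b}
drop 7:b onto {6:b}
drop 8:z onto {4:z}
drop 9:z onto {8:z}
drop 10:z onto {9:z}
ground layer = {0:b, 4:z}
drop-orders for the pieces not yet dropped (sum over which currently-grounded one goes next):
  1 to go: {7} 1  {10} 1
  2 to go: {6,7} 1  {7,10} 2  {9,10} 1
  3 to go: {5,6,7} 1  {6,7,10} 3  {7,9,10} 3  {8,9,10} 1
  4 to go: {3,5,6,7} 1  {4,8,9,10} 1  {5,6,7,10} 4  {6,7,9,10} 6  {7,8,9,10} 4
  5 to go: {2,3,5,6,7} 1  {3,5,6,7,10} 5  {4,7,8,9,10} 5  {5,6,7,9,10} 10  {6,7,8,9,10} 10
  6 to go: {1,2,3,5,6,7} 1  {2,3,5,6,7,10} 6  {3,5,6,7,9,10} 15  {4,6,7,8,9,10} 15  {5,6,7,8,9,10} 20
  7 to go: {0,1,2,3,5,6,7} 1  {1,2,3,5,6,7,10} 7  {2,3,5,6,7,9,10} 21  {3,5,6,7,8,9,10} 35  {4,5,6,7,8,9,10} 35
  8 to go: {0,1,2,3,5,6,7,10} 8  {1,2,3,5,6,7,9,10} 28  {2,3,5,6,7,8,9,10} 56  {3,4,5,6,7,8,9,10} 70
  9 to go: {0,1,2,3,5,6,7,9,10} 36  {1,2,3,5,6,7,8,9,10} 84  {2,3,4,5,6,7,8,9,10} 126
  if 0:b drops first: 210 orders
  if 4:z drops first: 120 orders
heap linearizations: 330

330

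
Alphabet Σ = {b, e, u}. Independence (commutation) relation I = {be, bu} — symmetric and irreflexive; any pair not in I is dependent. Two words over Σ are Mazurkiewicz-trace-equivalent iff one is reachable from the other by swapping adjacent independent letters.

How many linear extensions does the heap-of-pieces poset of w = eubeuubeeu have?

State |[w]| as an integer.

drop 0:e onto floor
drop 1:u onto {0:e}
drop 2:b onto floor
drop 3:e onto {1:u}
drop 4:u onto {3:e}
drop 5:u onto {4:u}
drop 6:b onto {2:b}
drop 7:e onto {5:u}
drop 8:e onto {7:e}
drop 9:u onto {8:e}
ground layer = {0:e, 2:b}
drop-orders for the pieces not yet dropped (sum over which currently-grounded one goes next):
  1 to go: {6} 1  {9} 1
  2 to go: {2,6} 1  {6,9} 2  {8,9} 1
  3 to go: {2,6,9} 3  {6,8,9} 3  {7,8,9} 1
  4 to go: {2,6,8,9} 6  {5,7,8,9} 1  {6,7,8,9} 4
  5 to go: {2,6,7,8,9} 10  {4,5,7,8,9} 1  {5,6,7,8,9} 5
  6 to go: {2,5,6,7,8,9} 15  {3,4,5,7,8,9} 1  {4,5,6,7,8,9} 6
  7 to go: {1,3,4,5,7,8,9} 1  {2,4,5,6,7,8,9} 21  {3,4,5,6,7,8,9} 7
  8 to go: {0,1,3,4,5,7,8,9} 1  {1,3,4,5,6,7,8,9} 8  {2,3,4,5,6,7,8,9} 28
  if 0:e drops first: 36 orders
  if 2:b drops first: 9 orders
heap linearizations: 45

45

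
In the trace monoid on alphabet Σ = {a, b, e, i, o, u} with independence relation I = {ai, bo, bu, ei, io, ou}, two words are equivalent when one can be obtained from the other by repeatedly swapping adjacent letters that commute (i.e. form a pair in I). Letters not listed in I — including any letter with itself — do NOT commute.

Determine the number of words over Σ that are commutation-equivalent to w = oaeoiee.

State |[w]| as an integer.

0(o) covers ∅
1(a) covers 0:o
2(e) covers 1:a
3(o) covers 2:e
4(i) covers ∅
5(e) covers 3:o
6(e) covers 5:e
floor of heap: 0:o, 4:i
completions by unplaced set U, small U first (add the entries for U minus each lowest piece of U):
  |U|=1: {4}:1  {6}:1
  |U|=2: {4,6}:2  {5,6}:1
  |U|=3: {3,5,6}:1  {4,5,6}:3
  |U|=4: {2,3,5,6}:1  {3,4,5,6}:4
  |U|=5: {1,2,3,5,6}:1  {2,3,4,5,6}:5
  start at 0(o): 6
  start at 4(i): 1
sum over floor = 7

7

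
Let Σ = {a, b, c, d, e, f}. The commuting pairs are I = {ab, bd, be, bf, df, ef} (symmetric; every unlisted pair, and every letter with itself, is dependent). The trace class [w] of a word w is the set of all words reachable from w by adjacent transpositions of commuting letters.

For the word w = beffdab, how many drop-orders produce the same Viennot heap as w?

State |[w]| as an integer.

#0=b has no predecessor
#1=e has no predecessor
#2=f has no predecessor
#3=f depends on [2:f]
#4=d depends on [1:e]
#5=a depends on [3:f, 4:d]
#6=b depends on [0:b]
sources: [0:b, 1:e, 2:f]
N(rest) = Σ N(rest − s) over sources s of rest; N(one piece) = 1:
  size 1 → [5]=1  [6]=1
  size 2 → [0,6]=1  [3,5]=1  [4,5]=1  [5,6]=2
  size 3 → [0,5,6]=3  [1,4,5]=1  [2,3,5]=1  [3,4,5]=2  [3,5,6]=3  [4,5,6]=3
  size 4 → [0,3,5,6]=6  [0,4,5,6]=6  [1,3,4,5]=3  [1,4,5,6]=4  [2,3,4,5]=3  [2,3,5,6]=4  [3,4,5,6]=8
  size 5 → [0,1,4,5,6]=10  [0,2,3,5,6]=10  [0,3,4,5,6]=20  [1,2,3,4,5]=6  [1,3,4,5,6]=15  [2,3,4,5,6]=15
  first=0(b) contributes 36
  first=1(e) contributes 45
  first=2(f) contributes 45
|[w]| = 126

126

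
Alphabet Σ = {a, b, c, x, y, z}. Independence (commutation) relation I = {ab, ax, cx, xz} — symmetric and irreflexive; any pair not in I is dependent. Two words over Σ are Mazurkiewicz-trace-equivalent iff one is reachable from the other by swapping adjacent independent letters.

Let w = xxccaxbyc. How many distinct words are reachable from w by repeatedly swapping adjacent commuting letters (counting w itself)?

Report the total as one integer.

#0=x has no predecessor
#1=x depends on [0:x]
#2=c has no predecessor
#3=c depends on [2:c]
#4=a depends on [3:c]
#5=x depends on [1:x]
#6=b depends on [3:c, 5:x]
#7=y depends on [4:a, 6:b]
#8=c depends on [7:y]
sources: [0:x, 2:c]
N(rest) = Σ N(rest − s) over sources s of rest; N(one piece) = 1:
  size 1 → [8]=1
  size 2 → [7,8]=1
  size 3 → [4,7,8]=1  [6,7,8]=1
  size 4 → [4,6,7,8]=2  [5,6,7,8]=1
  size 5 → [1,5,6,7,8]=1  [3,4,6,7,8]=2  [4,5,6,7,8]=3
  size 6 → [0,1,5,6,7,8]=1  [1,4,5,6,7,8]=4  [2,3,4,6,7,8]=2  [3,4,5,6,7,8]=5
  size 7 → [0,1,4,5,6,7,8]=5  [1,3,4,5,6,7,8]=9  [2,3,4,5,6,7,8]=7
  first=0(x) contributes 16
  first=2(c) contributes 14
|[w]| = 30

30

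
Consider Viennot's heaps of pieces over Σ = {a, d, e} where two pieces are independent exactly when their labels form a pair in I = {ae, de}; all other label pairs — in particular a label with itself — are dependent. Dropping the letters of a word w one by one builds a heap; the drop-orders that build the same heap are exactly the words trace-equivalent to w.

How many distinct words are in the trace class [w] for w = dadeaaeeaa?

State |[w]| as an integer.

120

drop 0:d onto floor
drop 1:a onto {0:d}
drop 2:d onto {1:a}
drop 3:e onto floor
drop 4:a onto {2:d}
drop 5:a onto {4:a}
drop 6:e onto {3:e}
drop 7:e onto {6:e}
drop 8:a onto {5:a}
drop 9:a onto {8:a}
ground layer = {0:d, 3:e}
drop-orders for the pieces not yet dropped (sum over which currently-grounded one goes next):
  1 to go: {7} 1  {9} 1
  2 to go: {6,7} 1  {7,9} 2  {8,9} 1
  3 to go: {3,6,7} 1  {5,8,9} 1  {6,7,9} 3  {7,8,9} 3
  4 to go: {3,6,7,9} 4  {4,5,8,9} 1  {5,7,8,9} 4  {6,7,8,9} 6
  5 to go: {2,4,5,8,9} 1  {3,6,7,8,9} 10  {4,5,7,8,9} 5  {5,6,7,8,9} 10
  6 to go: {1,2,4,5,8,9} 1  {2,4,5,7,8,9} 6  {3,5,6,7,8,9} 20  {4,5,6,7,8,9} 15
  7 to go: {0,1,2,4,5,8,9} 1  {1,2,4,5,7,8,9} 7  {2,4,5,6,7,8,9} 21  {3,4,5,6,7,8,9} 35
  8 to go: {0,1,2,4,5,7,8,9} 8  {1,2,4,5,6,7,8,9} 28  {2,3,4,5,6,7,8,9} 56
  if 0:d drops first: 84 orders
  if 3:e drops first: 36 orders
heap linearizations: 120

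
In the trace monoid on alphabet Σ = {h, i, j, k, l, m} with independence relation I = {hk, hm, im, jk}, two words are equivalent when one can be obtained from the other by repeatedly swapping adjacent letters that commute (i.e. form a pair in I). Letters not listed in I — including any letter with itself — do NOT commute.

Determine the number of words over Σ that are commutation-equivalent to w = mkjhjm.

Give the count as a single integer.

0(m) covers ∅
1(k) covers 0:m
2(j) covers 0:m
3(h) covers 2:j
4(j) covers 3:h
5(m) covers 1:k, 4:j
floor of heap: 0:m
completions by unplaced set U, small U first (add the entries for U minus each lowest piece of U):
  |U|=1: {5}:1
  |U|=2: {1,5}:1  {4,5}:1
  |U|=3: {1,4,5}:2  {3,4,5}:1
  |U|=4: {1,3,4,5}:3  {2,3,4,5}:1
  start at 0(m): 4

4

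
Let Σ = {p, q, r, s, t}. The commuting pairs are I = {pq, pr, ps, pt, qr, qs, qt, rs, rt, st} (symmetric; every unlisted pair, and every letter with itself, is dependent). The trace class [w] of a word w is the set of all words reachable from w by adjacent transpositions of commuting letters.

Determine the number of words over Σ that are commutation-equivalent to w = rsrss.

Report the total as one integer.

piece 0:r — minimal
piece 1:s — minimal
piece 2:r rests on {0:r}
piece 3:s rests on {1:s}
piece 4:s rests on {3:s}
minimal pieces: {0:r, 1:s}
ways to finish when only these pieces remain (= sum over removing one remaining piece with nothing left below it):
  1 left: {2}→1  {4}→1
  2 left: {0,2}→1  {2,4}→2  {3,4}→1
  3 left: {0,2,4}→3  {1,3,4}→1  {2,3,4}→3
  placing 0:r first → 4 extensions
  placing 1:s first → 6 extensions
total linear extensions = 10

10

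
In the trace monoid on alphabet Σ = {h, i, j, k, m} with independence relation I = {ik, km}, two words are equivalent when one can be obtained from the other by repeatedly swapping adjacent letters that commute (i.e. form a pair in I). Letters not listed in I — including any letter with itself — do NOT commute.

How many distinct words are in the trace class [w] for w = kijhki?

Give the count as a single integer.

piece 0:k — minimal
piece 1:i — minimal
piece 2:j rests on {0:k, 1:i}
piece 3:h rests on {2:j}
piece 4:k rests on {3:h}
piece 5:i rests on {3:h}
minimal pieces: {0:k, 1:i}
ways to finish when only these pieces remain (= sum over removing one remaining piece with nothing left below it):
  1 left: {4}→1  {5}→1
  2 left: {4,5}→2
  3 left: {3,4,5}→2
  4 left: {2,3,4,5}→2
  placing 0:k first → 2 extensions
  placing 1:i first → 2 extensions
total linear extensions = 4

4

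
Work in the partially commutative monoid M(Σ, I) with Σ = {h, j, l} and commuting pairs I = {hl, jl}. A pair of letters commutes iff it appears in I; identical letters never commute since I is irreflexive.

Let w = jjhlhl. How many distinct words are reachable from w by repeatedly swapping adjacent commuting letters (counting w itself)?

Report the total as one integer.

0(j) covers ∅
1(j) covers 0:j
2(h) covers 1:j
3(l) covers ∅
4(h) covers 2:h
5(l) covers 3:l
floor of heap: 0:j, 3:l
completions by unplaced set U, small U first (add the entries for U minus each lowest piece of U):
  |U|=1: {4}:1  {5}:1
  |U|=2: {2,4}:1  {3,5}:1  {4,5}:2
  |U|=3: {1,2,4}:1  {2,4,5}:3  {3,4,5}:3
  |U|=4: {0,1,2,4}:1  {1,2,4,5}:4  {2,3,4,5}:6
  start at 0(j): 10
  start at 3(l): 5
sum over floor = 15

15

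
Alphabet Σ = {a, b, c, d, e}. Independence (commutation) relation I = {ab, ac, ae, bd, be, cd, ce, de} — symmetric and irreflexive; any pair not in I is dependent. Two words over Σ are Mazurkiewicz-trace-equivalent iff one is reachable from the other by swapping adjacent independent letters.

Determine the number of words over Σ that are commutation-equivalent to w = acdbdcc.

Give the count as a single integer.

0(a) covers ∅
1(c) covers ∅
2(d) covers 0:a
3(b) covers 1:c
4(d) covers 2:d
5(c) covers 3:b
6(c) covers 5:c
floor of heap: 0:a, 1:c
completions by unplaced set U, small U first (add the entries for U minus each lowest piece of U):
  |U|=1: {4}:1  {6}:1
  |U|=2: {2,4}:1  {4,6}:2  {5,6}:1
  |U|=3: {0,2,4}:1  {2,4,6}:3  {3,5,6}:1  {4,5,6}:3
  |U|=4: {0,2,4,6}:4  {1,3,5,6}:1  {2,4,5,6}:6  {3,4,5,6}:4
  |U|=5: {0,2,4,5,6}:10  {1,3,4,5,6}:5  {2,3,4,5,6}:10
  start at 0(a): 15
  start at 1(c): 20
sum over floor = 35

35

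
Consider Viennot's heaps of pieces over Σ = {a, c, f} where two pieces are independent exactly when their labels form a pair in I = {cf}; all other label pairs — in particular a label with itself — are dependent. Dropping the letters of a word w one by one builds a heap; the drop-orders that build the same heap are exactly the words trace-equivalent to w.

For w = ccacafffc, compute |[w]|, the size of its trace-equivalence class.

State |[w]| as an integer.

piece 0:c — minimal
piece 1:c rests on {0:c}
piece 2:a rests on {1:c}
piece 3:c rests on {2:a}
piece 4:a rests on {3:c}
piece 5:f rests on {4:a}
piece 6:f rests on {5:f}
piece 7:f rests on {6:f}
piece 8:c rests on {4:a}
minimal pieces: {0:c}
ways to finish when only these pieces remain (= sum over removing one remaining piece with nothing left below it):
  1 left: {7}→1  {8}→1
  2 left: {6,7}→1  {7,8}→2
  3 left: {5,6,7}→1  {6,7,8}→3
  4 left: {5,6,7,8}→4
  5 left: {4,5,6,7,8}→4
  6 left: {3,4,5,6,7,8}→4
  7 left: {2,3,4,5,6,7,8}→4
  placing 0:c first → 4 extensions

4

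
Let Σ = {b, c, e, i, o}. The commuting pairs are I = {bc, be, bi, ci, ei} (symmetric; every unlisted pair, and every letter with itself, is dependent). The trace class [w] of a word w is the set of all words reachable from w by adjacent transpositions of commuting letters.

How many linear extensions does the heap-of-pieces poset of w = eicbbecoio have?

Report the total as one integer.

105

piece 0:e — minimal
piece 1:i — minimal
piece 2:c rests on {0:e}
piece 3:b — minimal
piece 4:b rests on {3:b}
piece 5:e rests on {2:c}
piece 6:c rests on {5:e}
piece 7:o rests on {1:i, 4:b, 6:c}
piece 8:i rests on {7:o}
piece 9:o rests on {8:i}
minimal pieces: {0:e, 1:i, 3:b}
ways to finish when only these pieces remain (= sum over removing one remaining piece with nothing left below it):
  1 left: {9}→1
  2 left: {8,9}→1
  3 left: {7,8,9}→1
  4 left: {1,7,8,9}→1  {4,7,8,9}→1  {6,7,8,9}→1
  5 left: {1,4,7,8,9}→2  {1,6,7,8,9}→2  {3,4,7,8,9}→1  {4,6,7,8,9}→2  {5,6,7,8,9}→1
  6 left: {1,3,4,7,8,9}→3  {1,4,6,7,8,9}→6  {1,5,6,7,8,9}→3  {2,5,6,7,8,9}→1  {3,4,6,7,8,9}→3  {4,5,6,7,8,9}→3
  7 left: {0,2,5,6,7,8,9}→1  {1,2,5,6,7,8,9}→4  {1,3,4,6,7,8,9}→12  {1,4,5,6,7,8,9}→12  {2,4,5,6,7,8,9}→4  {3,4,5,6,7,8,9}→6
  8 left: {0,1,2,5,6,7,8,9}→5  {0,2,4,5,6,7,8,9}→5  {1,2,4,5,6,7,8,9}→20  {1,3,4,5,6,7,8,9}→30  {2,3,4,5,6,7,8,9}→10
  placing 0:e first → 60 extensions
  placing 1:i first → 15 extensions
  placing 3:b first → 30 extensions
total linear extensions = 105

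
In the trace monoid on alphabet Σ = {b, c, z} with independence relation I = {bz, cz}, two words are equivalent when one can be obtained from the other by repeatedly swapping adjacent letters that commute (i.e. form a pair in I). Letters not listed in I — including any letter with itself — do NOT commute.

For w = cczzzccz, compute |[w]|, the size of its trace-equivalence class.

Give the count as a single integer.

70

piece 0:c — minimal
piece 1:c rests on {0:c}
piece 2:z — minimal
piece 3:z rests on {2:z}
piece 4:z rests on {3:z}
piece 5:c rests on {1:c}
piece 6:c rests on {5:c}
piece 7:z rests on {4:z}
minimal pieces: {0:c, 2:z}
ways to finish when only these pieces remain (= sum over removing one remaining piece with nothing left below it):
  1 left: {6}→1  {7}→1
  2 left: {4,7}→1  {5,6}→1  {6,7}→2
  3 left: {1,5,6}→1  {3,4,7}→1  {4,6,7}→3  {5,6,7}→3
  4 left: {0,1,5,6}→1  {1,5,6,7}→4  {2,3,4,7}→1  {3,4,6,7}→4  {4,5,6,7}→6
  5 left: {0,1,5,6,7}→5  {1,4,5,6,7}→10  {2,3,4,6,7}→5  {3,4,5,6,7}→10
  6 left: {0,1,4,5,6,7}→15  {1,3,4,5,6,7}→20  {2,3,4,5,6,7}→15
  placing 0:c first → 35 extensions
  placing 2:z first → 35 extensions
total linear extensions = 70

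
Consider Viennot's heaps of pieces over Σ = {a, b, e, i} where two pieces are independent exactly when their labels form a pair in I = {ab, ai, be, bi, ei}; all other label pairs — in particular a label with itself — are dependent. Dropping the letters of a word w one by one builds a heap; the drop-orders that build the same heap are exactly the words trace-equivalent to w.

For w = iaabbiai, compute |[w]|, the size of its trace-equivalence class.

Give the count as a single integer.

560

drop 0:i onto floor
drop 1:a onto floor
drop 2:a onto {1:a}
drop 3:b onto floor
drop 4:b onto {3:b}
drop 5:i onto {0:i}
drop 6:a onto {2:a}
drop 7:i onto {5:i}
ground layer = {0:i, 1:a, 3:b}
drop-orders for the pieces not yet dropped (sum over which currently-grounded one goes next):
  1 to go: {4} 1  {6} 1  {7} 1
  2 to go: {2,6} 1  {3,4} 1  {4,6} 2  {4,7} 2  {5,7} 1  {6,7} 2
  3 to go: {0,5,7} 1  {1,2,6} 1  {2,4,6} 3  {2,6,7} 3  {3,4,6} 3  {3,4,7} 3  {4,5,7} 3  {4,6,7} 6  {5,6,7} 3
  4 to go: {0,4,5,7} 4  {0,5,6,7} 4  {1,2,4,6} 4  {1,2,6,7} 4  {2,3,4,6} 6  {2,4,6,7} 12  {2,5,6,7} 6  {3,4,5,7} 6  {3,4,6,7} 12  {4,5,6,7} 12
  5 to go: {0,2,5,6,7} 10  {0,3,4,5,7} 10  {0,4,5,6,7} 20  {1,2,3,4,6} 10  {1,2,4,6,7} 20  {1,2,5,6,7} 10  {2,3,4,6,7} 30  {2,4,5,6,7} 30  {3,4,5,6,7} 30
  6 to go: {0,1,2,5,6,7} 20  {0,2,4,5,6,7} 60  {0,3,4,5,6,7} 60  {1,2,3,4,6,7} 60  {1,2,4,5,6,7} 60  {2,3,4,5,6,7} 90
  if 0:i drops first: 210 orders
  if 1:a drops first: 210 orders
  if 3:b drops first: 140 orders
heap linearizations: 560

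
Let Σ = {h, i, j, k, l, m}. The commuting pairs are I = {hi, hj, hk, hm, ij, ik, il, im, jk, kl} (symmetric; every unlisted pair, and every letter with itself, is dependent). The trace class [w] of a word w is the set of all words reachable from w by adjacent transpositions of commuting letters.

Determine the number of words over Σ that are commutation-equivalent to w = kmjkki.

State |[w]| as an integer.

18

piece 0:k — minimal
piece 1:m rests on {0:k}
piece 2:j rests on {1:m}
piece 3:k rests on {1:m}
piece 4:k rests on {3:k}
piece 5:i — minimal
minimal pieces: {0:k, 5:i}
ways to finish when only these pieces remain (= sum over removing one remaining piece with nothing left below it):
  1 left: {2}→1  {4}→1  {5}→1
  2 left: {2,4}→2  {2,5}→2  {3,4}→1  {4,5}→2
  3 left: {2,3,4}→3  {2,4,5}→6  {3,4,5}→3
  4 left: {1,2,3,4}→3  {2,3,4,5}→12
  placing 0:k first → 15 extensions
  placing 5:i first → 3 extensions
total linear extensions = 18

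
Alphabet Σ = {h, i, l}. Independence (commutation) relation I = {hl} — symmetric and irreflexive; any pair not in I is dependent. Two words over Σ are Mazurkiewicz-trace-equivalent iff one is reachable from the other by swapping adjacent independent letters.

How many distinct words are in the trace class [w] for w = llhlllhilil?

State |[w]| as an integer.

21

drop 0:l onto floor
drop 1:l onto {0:l}
drop 2:h onto floor
drop 3:l onto {1:l}
drop 4:l onto {3:l}
drop 5:l onto {4:l}
drop 6:h onto {2:h}
drop 7:i onto {5:l, 6:h}
drop 8:l onto {7:i}
drop 9:i onto {8:l}
drop 10:l onto {9:i}
ground layer = {0:l, 2:h}
drop-orders for the pieces not yet dropped (sum over which currently-grounded one goes next):
  1 to go: {10} 1
  2 to go: {9,10} 1
  3 to go: {8,9,10} 1
  4 to go: {7,8,9,10} 1
  5 to go: {5,7,8,9,10} 1  {6,7,8,9,10} 1
  6 to go: {2,6,7,8,9,10} 1  {4,5,7,8,9,10} 1  {5,6,7,8,9,10} 2
  7 to go: {2,5,6,7,8,9,10} 3  {3,4,5,7,8,9,10} 1  {4,5,6,7,8,9,10} 3
  8 to go: {1,3,4,5,7,8,9,10} 1  {2,4,5,6,7,8,9,10} 6  {3,4,5,6,7,8,9,10} 4
  9 to go: {0,1,3,4,5,7,8,9,10} 1  {1,3,4,5,6,7,8,9,10} 5  {2,3,4,5,6,7,8,9,10} 10
  if 0:l drops first: 15 orders
  if 2:h drops first: 6 orders
heap linearizations: 21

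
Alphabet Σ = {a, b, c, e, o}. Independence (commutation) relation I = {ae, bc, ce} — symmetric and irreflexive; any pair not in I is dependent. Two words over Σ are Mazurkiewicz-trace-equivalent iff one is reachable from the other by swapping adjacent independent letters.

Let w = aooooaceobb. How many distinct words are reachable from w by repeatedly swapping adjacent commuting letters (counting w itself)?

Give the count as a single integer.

3

drop 0:a onto floor
drop 1:o onto {0:a}
drop 2:o onto {1:o}
drop 3:o onto {2:o}
drop 4:o onto {3:o}
drop 5:a onto {4:o}
drop 6:c onto {5:a}
drop 7:e onto {4:o}
drop 8:o onto {6:c, 7:e}
drop 9:b onto {8:o}
drop 10:b onto {9:b}
ground layer = {0:a}
drop-orders for the pieces not yet dropped (sum over which currently-grounded one goes next):
  1 to go: {10} 1
  2 to go: {9,10} 1
  3 to go: {8,9,10} 1
  4 to go: {6,8,9,10} 1  {7,8,9,10} 1
  5 to go: {5,6,8,9,10} 1  {6,7,8,9,10} 2
  6 to go: {5,6,7,8,9,10} 3
  7 to go: {4,5,6,7,8,9,10} 3
  8 to go: {3,4,5,6,7,8,9,10} 3
  9 to go: {2,3,4,5,6,7,8,9,10} 3
  if 0:a drops first: 3 orders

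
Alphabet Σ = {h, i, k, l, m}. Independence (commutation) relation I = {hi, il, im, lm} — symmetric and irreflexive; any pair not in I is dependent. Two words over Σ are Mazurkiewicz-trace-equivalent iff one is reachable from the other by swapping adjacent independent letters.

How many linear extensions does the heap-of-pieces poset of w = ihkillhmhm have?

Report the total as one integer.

14

#0=i has no predecessor
#1=h has no predecessor
#2=k depends on [0:i, 1:h]
#3=i depends on [2:k]
#4=l depends on [2:k]
#5=l depends on [4:l]
#6=h depends on [5:l]
#7=m depends on [6:h]
#8=h depends on [7:m]
#9=m depends on [8:h]
sources: [0:i, 1:h]
N(rest) = Σ N(rest − s) over sources s of rest; N(one piece) = 1:
  size 1 → [3]=1  [9]=1
  size 2 → [3,9]=2  [8,9]=1
  size 3 → [3,8,9]=3  [7,8,9]=1
  size 4 → [3,7,8,9]=4  [6,7,8,9]=1
  size 5 → [3,6,7,8,9]=5  [5,6,7,8,9]=1
  size 6 → [3,5,6,7,8,9]=6  [4,5,6,7,8,9]=1
  size 7 → [3,4,5,6,7,8,9]=7
  size 8 → [2,3,4,5,6,7,8,9]=7
  first=0(i) contributes 7
  first=1(h) contributes 7
|[w]| = 14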